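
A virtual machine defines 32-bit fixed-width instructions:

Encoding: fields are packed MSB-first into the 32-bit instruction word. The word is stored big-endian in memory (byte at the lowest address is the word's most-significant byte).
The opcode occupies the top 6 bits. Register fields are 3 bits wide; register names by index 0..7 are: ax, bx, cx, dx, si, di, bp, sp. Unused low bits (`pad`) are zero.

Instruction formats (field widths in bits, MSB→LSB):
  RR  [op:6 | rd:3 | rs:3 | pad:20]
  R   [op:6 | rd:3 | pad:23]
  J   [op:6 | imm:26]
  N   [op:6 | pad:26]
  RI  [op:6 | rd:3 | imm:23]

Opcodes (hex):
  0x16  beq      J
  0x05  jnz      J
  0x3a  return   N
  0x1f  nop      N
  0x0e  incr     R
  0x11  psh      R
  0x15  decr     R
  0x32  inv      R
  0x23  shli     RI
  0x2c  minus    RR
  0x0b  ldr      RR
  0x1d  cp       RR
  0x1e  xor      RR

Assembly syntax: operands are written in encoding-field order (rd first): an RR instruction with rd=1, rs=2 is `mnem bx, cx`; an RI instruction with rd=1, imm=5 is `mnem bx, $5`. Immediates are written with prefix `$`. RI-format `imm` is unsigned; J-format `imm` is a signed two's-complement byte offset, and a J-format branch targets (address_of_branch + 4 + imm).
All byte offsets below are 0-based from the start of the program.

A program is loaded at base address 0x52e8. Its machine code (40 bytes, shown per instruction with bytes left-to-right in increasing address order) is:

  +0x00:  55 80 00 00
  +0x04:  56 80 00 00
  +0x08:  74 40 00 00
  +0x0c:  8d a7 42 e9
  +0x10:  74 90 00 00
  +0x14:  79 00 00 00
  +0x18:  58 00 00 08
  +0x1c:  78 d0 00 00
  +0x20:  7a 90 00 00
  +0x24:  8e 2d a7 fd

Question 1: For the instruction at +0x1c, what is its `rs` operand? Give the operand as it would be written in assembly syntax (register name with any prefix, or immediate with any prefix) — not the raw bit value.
@+1c  big-endian(78 d0 00 00) = 0x78d00000
  top 6b → 0x1e → xor [RR]
  rd@[25:23]=0x1 ⇒ bx
  rs@[22:20]=0x5 ⇒ di

di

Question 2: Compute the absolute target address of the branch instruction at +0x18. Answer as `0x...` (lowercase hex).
0x530c

off 0x18: read 58 00 00 08 as big → 0x58000008
  top 6b → 0x16 → beq [J]
  imm@[25:0]=0x8 ⇒ $8
  target = base 0x52e8 + off 0x18 + 4 + imm 8 = 0x530c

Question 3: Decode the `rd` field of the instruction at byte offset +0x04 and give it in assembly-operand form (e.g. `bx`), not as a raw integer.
[04] 56 80 00 00 → 0x56800000
  op=0x56800000>>26=0x15 ⇒ decr (R)
  [25:23] rd=5 = di

di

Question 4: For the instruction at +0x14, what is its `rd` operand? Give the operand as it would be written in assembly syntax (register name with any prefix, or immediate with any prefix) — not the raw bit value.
off 0x14: read 79 00 00 00 as big → 0x79000000
  op=0x79000000>>26=0x1e ⇒ xor (RR)
  rd: (w>>23)&0x7=0x2 → cx
  rs: (w>>20)&0x7=0x0 → ax

cx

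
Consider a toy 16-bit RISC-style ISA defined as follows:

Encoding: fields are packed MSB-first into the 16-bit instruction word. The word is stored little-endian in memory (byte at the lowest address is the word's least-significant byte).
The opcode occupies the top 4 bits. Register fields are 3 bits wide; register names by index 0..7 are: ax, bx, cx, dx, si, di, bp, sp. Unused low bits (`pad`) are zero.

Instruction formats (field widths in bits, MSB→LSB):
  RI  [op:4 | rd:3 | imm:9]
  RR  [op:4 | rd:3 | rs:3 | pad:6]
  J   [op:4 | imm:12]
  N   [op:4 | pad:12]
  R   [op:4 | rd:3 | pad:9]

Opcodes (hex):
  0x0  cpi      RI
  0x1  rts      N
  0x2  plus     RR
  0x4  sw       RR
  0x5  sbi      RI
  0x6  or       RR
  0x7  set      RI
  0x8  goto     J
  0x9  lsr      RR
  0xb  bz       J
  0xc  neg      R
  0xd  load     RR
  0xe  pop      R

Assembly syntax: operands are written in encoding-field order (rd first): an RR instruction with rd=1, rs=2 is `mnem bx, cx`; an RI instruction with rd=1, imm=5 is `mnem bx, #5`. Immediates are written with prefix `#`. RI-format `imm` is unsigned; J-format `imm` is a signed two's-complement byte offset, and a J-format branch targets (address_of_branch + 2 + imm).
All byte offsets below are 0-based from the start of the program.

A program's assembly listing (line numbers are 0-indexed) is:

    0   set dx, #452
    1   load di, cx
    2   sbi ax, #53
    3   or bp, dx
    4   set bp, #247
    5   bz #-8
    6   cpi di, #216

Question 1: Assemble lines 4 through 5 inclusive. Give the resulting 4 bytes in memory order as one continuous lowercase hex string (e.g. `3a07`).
f77cf8bf

4. set fields op=0x7:4|rd=6:3|imm=247:9 → word 7cf7h → f7 7c
5. bz fields op=0xb:4|imm=-8:12 → word bff8h → f8 bf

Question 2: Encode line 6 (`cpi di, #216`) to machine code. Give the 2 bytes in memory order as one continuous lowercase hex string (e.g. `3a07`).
d80a

line 6 (cpi): pack op=0x0:4|rd=5:3|imm=216:9 = 0x0ad8; little→ d8 0a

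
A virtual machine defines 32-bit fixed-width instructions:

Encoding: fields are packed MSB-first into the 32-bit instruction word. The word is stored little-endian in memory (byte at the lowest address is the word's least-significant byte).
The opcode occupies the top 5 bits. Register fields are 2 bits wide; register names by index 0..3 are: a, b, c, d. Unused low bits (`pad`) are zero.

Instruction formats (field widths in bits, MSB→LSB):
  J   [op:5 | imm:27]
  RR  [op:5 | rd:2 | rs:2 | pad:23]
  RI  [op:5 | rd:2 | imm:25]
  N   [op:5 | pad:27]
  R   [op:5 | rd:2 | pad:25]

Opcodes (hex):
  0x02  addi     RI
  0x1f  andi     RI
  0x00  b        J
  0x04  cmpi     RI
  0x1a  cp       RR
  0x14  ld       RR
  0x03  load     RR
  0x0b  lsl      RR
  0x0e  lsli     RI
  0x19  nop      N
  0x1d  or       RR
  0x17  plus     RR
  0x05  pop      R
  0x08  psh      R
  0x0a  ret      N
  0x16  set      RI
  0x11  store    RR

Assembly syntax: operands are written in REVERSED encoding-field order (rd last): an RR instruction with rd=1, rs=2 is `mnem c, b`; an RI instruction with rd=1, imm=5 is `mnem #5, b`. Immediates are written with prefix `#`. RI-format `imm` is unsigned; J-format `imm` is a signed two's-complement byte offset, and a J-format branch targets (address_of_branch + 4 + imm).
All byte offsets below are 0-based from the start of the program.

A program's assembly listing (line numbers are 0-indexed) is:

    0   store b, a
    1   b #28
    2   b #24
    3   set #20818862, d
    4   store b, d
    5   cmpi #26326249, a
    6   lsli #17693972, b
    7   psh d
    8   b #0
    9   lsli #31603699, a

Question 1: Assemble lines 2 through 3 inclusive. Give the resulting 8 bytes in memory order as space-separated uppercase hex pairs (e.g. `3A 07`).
L2: b op=0x0:5|imm=24:27 ⇒ 0x00000018 ⇒ little 18 00 00 00
L3: set op=0x16:5|rd=3:2|imm=20818862:25 ⇒ 0xb73dabae ⇒ little ae ab 3d b7

18 00 00 00 AE AB 3D B7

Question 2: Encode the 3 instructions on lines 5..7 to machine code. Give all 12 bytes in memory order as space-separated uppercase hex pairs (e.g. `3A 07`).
5. cmpi fields op=0x4:5|rd=0:2|imm=26326249:25 → word 2191b4e9h → e9 b4 91 21
6. lsli fields op=0xe:5|rd=1:2|imm=17693972:25 → word 730dfd14h → 14 fd 0d 73
7. psh fields op=0x8:5|rd=3:2|pad=0:25 → word 46000000h → 00 00 00 46

E9 B4 91 21 14 FD 0D 73 00 00 00 46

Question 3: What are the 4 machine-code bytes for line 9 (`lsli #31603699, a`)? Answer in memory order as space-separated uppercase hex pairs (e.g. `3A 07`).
F3 3B E2 71

9. lsli fields op=0xe:5|rd=0:2|imm=31603699:25 → word 71e23bf3h → f3 3b e2 71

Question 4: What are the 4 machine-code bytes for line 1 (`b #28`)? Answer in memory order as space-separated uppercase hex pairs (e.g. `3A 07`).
line 1 (b): pack op=0x0:5|imm=28:27 = 0x0000001c; little→ 1c 00 00 00

1C 00 00 00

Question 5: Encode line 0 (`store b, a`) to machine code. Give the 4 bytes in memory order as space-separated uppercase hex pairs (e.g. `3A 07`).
00 00 80 88

line 0 (store): pack op=0x11:5|rd=0:2|rs=1:2|pad=0:23 = 0x88800000; little→ 00 00 80 88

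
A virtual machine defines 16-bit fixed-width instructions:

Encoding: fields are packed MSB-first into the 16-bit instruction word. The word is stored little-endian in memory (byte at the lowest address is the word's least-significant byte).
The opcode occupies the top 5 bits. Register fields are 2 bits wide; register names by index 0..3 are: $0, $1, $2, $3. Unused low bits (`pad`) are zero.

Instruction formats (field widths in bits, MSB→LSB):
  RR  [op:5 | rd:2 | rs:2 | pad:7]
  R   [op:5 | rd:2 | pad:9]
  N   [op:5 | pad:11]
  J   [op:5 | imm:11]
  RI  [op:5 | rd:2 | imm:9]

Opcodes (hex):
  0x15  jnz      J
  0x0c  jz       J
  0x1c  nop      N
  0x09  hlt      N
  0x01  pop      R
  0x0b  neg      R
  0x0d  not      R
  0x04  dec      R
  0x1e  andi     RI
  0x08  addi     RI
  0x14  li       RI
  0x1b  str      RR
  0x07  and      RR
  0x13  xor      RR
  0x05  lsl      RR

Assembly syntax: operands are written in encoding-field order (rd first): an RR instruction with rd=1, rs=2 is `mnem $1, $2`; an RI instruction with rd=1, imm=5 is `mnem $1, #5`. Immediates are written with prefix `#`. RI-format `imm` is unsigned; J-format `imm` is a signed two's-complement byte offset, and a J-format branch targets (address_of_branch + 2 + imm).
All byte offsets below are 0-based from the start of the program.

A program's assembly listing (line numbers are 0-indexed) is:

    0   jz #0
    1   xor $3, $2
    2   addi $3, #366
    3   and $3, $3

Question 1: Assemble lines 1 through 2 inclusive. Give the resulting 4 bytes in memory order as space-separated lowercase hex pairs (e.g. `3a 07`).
L1: xor op=0x13:5|rd=3:2|rs=2:2|pad=0:7 ⇒ 0x9f00 ⇒ little 00 9f
L2: addi op=0x8:5|rd=3:2|imm=366:9 ⇒ 0x476e ⇒ little 6e 47

00 9f 6e 47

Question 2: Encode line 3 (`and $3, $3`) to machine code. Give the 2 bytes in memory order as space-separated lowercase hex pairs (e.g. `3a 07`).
80 3f

L3: and op=0x7:5|rd=3:2|rs=3:2|pad=0:7 ⇒ 0x3f80 ⇒ little 80 3f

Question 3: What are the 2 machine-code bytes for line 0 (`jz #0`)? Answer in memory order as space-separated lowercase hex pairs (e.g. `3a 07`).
00 60

L0: jz op=0xc:5|imm=0:11 ⇒ 0x6000 ⇒ little 00 60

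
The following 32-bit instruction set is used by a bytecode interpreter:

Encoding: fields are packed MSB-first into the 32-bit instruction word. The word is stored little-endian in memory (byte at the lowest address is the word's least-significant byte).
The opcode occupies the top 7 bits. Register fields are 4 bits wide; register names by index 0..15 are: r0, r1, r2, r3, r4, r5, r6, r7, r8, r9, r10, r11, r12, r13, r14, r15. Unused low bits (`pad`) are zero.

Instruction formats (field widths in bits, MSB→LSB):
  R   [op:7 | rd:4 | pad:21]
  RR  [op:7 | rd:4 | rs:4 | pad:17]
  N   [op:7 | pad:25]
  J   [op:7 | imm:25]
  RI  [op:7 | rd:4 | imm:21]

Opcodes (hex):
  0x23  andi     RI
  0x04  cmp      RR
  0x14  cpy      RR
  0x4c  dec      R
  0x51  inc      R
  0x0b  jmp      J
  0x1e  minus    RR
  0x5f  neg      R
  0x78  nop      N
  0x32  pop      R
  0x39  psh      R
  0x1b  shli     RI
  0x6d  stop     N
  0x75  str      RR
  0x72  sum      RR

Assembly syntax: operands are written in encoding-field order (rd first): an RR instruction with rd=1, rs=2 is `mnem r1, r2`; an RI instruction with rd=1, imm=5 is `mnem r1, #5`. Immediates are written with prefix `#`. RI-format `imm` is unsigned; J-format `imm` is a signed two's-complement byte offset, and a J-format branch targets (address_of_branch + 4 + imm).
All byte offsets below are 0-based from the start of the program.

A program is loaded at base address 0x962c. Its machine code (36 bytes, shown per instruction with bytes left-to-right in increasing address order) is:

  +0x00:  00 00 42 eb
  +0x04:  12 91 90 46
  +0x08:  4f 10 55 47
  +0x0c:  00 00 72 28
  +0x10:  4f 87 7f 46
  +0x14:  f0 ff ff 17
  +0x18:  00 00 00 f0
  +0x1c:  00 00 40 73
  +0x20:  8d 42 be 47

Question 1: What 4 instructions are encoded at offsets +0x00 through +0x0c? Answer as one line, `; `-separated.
str r10, r1; andi r4, #1085714; andi r10, #1380431; cpy r3, r9

+0x00: 00 00 42 eb ⇒ word 0xeb420000 (little)
  top 7b → 0x75 → str [RR]
  rd: (w>>21)&0xf=0xa → r10
  rs: (w>>17)&0xf=0x1 → r1
+0x04: 12 91 90 46 ⇒ word 0x46909112 (little)
  top 7b → 0x23 → andi [RI]
  rd: (w>>21)&0xf=0x4 → r4
  imm: (w>>0)&0x1fffff=0x109112 → #1085714
+0x08: 4f 10 55 47 ⇒ word 0x4755104f (little)
  top 7b → 0x23 → andi [RI]
  rd: (w>>21)&0xf=0xa → r10
  imm: (w>>0)&0x1fffff=0x15104f → #1380431
+0x0c: 00 00 72 28 ⇒ word 0x28720000 (little)
  top 7b → 0x14 → cpy [RR]
  rd: (w>>21)&0xf=0x3 → r3
  rs: (w>>17)&0xf=0x9 → r9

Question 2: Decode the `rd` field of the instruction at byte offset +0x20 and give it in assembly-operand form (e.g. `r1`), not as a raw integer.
off 0x20: read 8d 42 be 47 as little → 0x47be428d
  top 7b → 0x23 → andi [RI]
  rd@[24:21]=0xd ⇒ r13
  imm@[20:0]=0x1e428d ⇒ #1983117

r13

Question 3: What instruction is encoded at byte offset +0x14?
jmp #-16

+0x14: f0 ff ff 17 ⇒ word 0x17fffff0 (little)
  op=0x17fffff0>>25=0xb ⇒ jmp (J)
  imm: (w>>0)&0x1ffffff=0x1fffff0 (s25→-16) → #-16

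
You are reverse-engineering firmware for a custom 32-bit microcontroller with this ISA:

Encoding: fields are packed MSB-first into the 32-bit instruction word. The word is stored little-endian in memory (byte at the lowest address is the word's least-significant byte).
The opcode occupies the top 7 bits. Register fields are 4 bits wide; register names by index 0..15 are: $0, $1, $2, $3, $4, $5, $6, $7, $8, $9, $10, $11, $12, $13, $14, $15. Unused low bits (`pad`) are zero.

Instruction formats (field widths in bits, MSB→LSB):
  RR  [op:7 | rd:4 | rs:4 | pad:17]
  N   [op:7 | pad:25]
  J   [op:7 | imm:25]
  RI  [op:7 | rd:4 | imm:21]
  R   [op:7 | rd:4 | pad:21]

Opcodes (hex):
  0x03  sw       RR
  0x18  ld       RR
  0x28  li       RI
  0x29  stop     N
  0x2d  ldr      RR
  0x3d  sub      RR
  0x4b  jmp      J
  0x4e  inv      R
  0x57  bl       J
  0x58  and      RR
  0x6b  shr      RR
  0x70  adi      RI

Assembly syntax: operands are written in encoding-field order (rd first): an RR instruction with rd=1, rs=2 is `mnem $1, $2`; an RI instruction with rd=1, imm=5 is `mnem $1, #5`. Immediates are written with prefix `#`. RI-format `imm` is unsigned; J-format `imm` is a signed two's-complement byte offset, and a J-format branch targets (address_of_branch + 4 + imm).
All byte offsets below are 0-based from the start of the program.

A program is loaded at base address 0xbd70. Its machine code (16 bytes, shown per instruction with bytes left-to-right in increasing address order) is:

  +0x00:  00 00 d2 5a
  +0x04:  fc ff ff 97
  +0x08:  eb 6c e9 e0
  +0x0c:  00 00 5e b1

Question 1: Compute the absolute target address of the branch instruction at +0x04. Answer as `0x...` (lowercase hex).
0xbd74

off 0x04: read fc ff ff 97 as little → 0x97fffffc
  op=0x97fffffc>>25=0x4b ⇒ jmp (J)
  imm@[24:0]=0x1fffffc (s25→-4) ⇒ #-4
  target = base 0xbd70 + off 0x04 + 4 + imm -4 = 0xbd74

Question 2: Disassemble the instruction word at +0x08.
adi $7, #617707

@+08  little-endian(eb 6c e9 e0) = 0xe0e96ceb
  opcode bits[31:25]=0x70: adi/RI
  rd: (w>>21)&0xf=0x7 → $7
  imm: (w>>0)&0x1fffff=0x96ceb → #617707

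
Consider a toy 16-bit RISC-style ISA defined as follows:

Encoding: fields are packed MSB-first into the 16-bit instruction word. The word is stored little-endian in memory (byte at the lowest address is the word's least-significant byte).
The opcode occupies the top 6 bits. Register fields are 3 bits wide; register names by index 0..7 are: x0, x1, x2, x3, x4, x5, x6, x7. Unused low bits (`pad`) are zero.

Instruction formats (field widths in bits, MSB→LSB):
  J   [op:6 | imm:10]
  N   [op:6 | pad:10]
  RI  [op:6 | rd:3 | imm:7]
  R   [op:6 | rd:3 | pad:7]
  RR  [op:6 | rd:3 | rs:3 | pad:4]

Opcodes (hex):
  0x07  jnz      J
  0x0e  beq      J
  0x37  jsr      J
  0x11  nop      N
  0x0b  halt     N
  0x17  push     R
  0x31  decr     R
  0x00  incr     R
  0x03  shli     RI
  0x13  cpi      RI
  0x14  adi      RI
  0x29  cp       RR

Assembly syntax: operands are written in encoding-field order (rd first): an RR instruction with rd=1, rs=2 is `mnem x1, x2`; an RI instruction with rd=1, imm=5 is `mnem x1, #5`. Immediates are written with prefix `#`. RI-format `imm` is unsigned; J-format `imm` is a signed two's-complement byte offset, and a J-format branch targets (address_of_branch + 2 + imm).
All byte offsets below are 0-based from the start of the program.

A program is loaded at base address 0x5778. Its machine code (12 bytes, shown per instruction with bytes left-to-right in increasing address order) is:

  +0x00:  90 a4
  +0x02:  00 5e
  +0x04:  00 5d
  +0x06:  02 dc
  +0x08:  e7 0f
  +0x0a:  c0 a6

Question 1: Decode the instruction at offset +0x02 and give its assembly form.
off 0x02: read 00 5e as little → 0x5e00
  top 6b → 0x17 → push [R]
  [9:7] rd=4 = x4

push x4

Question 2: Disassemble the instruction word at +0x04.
[04] 00 5d → 0x5d00
  top 6b → 0x17 → push [R]
  [9:7] rd=2 = x2

push x2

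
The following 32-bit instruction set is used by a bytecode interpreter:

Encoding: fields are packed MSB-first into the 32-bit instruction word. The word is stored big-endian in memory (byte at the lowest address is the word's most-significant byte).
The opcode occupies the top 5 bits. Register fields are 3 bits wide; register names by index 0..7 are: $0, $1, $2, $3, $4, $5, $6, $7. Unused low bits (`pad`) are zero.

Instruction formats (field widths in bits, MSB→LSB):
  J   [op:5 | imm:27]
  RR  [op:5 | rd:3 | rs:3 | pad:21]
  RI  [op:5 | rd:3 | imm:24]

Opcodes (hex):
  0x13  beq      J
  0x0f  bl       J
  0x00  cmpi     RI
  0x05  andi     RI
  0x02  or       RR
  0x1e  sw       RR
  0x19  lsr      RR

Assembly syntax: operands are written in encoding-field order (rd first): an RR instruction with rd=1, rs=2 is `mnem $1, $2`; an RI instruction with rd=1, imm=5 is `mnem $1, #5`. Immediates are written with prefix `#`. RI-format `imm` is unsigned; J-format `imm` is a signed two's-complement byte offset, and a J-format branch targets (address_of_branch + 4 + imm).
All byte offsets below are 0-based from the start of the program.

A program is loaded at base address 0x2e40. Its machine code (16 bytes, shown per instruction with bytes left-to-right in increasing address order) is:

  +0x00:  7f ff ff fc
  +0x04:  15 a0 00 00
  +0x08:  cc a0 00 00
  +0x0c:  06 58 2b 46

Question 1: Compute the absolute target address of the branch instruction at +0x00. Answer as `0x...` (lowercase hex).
@+00  big-endian(7f ff ff fc) = 0x7ffffffc
  op=0x7ffffffc>>27=0xf ⇒ bl (J)
  [26:0] imm=134217724 (s27→-4) = #-4
  target = base 0x2e40 + off 0x00 + 4 + imm -4 = 0x2e40

0x2e40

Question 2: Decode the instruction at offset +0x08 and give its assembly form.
+0x08: cc a0 00 00 ⇒ word 0xcca00000 (big)
  top 5b → 0x19 → lsr [RR]
  [26:24] rd=4 = $4
  [23:21] rs=5 = $5

lsr $4, $5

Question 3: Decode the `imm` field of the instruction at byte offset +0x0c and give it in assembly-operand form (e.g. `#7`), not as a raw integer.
[0c] 06 58 2b 46 → 0x06582b46
  top 5b → 0x0 → cmpi [RI]
  [26:24] rd=6 = $6
  [23:0] imm=5778246 = #5778246

#5778246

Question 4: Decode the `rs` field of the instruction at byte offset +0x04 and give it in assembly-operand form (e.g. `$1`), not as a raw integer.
$5

off 0x04: read 15 a0 00 00 as big → 0x15a00000
  top 5b → 0x2 → or [RR]
  rd: (w>>24)&0x7=0x5 → $5
  rs: (w>>21)&0x7=0x5 → $5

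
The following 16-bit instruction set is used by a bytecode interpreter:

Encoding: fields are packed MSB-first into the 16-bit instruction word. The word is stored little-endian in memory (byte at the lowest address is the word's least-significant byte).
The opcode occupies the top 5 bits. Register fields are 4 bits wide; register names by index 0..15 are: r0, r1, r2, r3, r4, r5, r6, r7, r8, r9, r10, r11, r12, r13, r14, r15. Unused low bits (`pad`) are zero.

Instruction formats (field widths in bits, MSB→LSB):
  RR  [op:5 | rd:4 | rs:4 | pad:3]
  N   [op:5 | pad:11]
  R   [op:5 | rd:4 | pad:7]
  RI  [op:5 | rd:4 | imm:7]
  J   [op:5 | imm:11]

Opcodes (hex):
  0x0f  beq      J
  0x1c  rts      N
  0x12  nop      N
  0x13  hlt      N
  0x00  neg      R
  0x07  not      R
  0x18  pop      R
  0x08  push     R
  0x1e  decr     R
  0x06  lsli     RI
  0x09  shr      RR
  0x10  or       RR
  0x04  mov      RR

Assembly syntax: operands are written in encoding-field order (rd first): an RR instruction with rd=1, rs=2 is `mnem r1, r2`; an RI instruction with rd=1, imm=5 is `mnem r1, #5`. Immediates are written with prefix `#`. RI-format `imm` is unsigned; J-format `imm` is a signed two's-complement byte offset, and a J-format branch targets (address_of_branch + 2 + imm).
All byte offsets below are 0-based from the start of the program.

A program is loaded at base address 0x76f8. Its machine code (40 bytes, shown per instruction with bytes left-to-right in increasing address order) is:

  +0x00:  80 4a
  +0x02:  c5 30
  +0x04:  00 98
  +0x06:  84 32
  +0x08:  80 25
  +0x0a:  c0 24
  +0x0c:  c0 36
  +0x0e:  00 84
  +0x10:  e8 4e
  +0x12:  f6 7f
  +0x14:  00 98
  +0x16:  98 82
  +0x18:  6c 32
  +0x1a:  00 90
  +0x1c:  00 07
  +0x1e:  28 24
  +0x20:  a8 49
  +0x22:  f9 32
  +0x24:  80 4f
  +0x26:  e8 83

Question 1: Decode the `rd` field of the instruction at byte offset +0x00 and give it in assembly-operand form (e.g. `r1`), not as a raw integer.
r5

[00] 80 4a → 0x4a80
  op=0x4a80>>11=0x9 ⇒ shr (RR)
  rd: (w>>7)&0xf=0x5 → r5
  rs: (w>>3)&0xf=0x0 → r0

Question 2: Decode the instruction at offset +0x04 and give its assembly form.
@+04  little-endian(00 98) = 0x9800
  op=0x9800>>11=0x13 ⇒ hlt (N)

hlt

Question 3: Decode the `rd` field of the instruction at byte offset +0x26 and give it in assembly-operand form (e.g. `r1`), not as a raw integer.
+0x26: e8 83 ⇒ word 0x83e8 (little)
  opcode bits[15:11]=0x10: or/RR
  rd: (w>>7)&0xf=0x7 → r7
  rs: (w>>3)&0xf=0xd → r13

r7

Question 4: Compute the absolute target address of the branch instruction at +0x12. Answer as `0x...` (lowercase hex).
0x7702

+0x12: f6 7f ⇒ word 0x7ff6 (little)
  top 5b → 0xf → beq [J]
  imm@[10:0]=0x7f6 (s11→-10) ⇒ #-10
  target = base 0x76f8 + off 0x12 + 2 + imm -10 = 0x7702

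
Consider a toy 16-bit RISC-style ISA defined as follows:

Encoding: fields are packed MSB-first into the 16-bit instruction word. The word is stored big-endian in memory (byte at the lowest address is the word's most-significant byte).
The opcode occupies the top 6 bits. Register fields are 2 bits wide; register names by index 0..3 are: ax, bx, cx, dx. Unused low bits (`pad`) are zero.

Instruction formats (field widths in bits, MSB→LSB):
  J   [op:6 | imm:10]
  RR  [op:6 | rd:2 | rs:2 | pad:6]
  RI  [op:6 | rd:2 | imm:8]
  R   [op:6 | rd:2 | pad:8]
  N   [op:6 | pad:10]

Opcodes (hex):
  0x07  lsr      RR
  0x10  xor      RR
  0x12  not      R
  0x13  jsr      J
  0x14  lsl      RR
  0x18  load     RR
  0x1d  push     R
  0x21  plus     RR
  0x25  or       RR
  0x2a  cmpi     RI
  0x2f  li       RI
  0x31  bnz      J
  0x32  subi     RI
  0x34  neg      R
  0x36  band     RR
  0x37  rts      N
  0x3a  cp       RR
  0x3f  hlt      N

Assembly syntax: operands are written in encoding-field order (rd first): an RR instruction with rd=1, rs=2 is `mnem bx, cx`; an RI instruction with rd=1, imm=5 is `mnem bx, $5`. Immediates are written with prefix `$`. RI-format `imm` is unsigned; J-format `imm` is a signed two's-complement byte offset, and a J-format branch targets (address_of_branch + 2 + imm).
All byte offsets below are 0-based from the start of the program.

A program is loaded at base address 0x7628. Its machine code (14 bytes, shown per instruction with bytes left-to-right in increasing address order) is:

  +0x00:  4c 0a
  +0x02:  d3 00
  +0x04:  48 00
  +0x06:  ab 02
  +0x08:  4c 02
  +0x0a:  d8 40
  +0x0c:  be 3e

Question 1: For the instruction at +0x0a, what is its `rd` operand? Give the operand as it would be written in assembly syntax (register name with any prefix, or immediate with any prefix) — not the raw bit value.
ax

[0a] d8 40 → 0xd840
  top 6b → 0x36 → band [RR]
  rd@[9:8]=0x0 ⇒ ax
  rs@[7:6]=0x1 ⇒ bx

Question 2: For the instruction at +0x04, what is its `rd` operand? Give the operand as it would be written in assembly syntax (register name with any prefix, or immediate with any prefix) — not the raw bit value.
[04] 48 00 → 0x4800
  op=0x4800>>10=0x12 ⇒ not (R)
  rd: (w>>8)&0x3=0x0 → ax

ax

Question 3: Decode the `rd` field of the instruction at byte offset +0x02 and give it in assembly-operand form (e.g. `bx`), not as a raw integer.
dx

[02] d3 00 → 0xd300
  op=0xd300>>10=0x34 ⇒ neg (R)
  rd: (w>>8)&0x3=0x3 → dx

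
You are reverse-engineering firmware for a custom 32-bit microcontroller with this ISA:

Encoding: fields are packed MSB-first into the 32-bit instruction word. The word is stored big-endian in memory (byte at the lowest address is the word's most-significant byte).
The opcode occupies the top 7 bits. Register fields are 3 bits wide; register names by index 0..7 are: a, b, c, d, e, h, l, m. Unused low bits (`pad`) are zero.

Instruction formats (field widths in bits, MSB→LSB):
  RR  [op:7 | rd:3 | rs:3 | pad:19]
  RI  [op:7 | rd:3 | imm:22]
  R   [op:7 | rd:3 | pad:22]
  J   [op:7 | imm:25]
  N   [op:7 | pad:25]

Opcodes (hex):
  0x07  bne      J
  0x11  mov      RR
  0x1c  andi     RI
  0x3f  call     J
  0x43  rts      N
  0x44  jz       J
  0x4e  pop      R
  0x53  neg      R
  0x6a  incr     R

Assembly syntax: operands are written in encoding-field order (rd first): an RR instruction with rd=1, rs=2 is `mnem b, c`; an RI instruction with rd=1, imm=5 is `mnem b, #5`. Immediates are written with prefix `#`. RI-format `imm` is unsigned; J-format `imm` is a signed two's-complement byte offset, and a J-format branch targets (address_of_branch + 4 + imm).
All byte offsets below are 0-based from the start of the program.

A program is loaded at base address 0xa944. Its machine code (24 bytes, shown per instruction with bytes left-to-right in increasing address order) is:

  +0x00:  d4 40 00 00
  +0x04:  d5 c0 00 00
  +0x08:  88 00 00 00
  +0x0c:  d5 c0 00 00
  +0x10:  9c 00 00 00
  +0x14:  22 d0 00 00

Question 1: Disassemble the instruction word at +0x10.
+0x10: 9c 00 00 00 ⇒ word 0x9c000000 (big)
  op=0x9c000000>>25=0x4e ⇒ pop (R)
  rd: (w>>22)&0x7=0x0 → a

pop a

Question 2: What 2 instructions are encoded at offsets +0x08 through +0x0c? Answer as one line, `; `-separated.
[08] 88 00 00 00 → 0x88000000
  op=0x88000000>>25=0x44 ⇒ jz (J)
  imm: (w>>0)&0x1ffffff=0x0 → #0
[0c] d5 c0 00 00 → 0xd5c00000
  op=0xd5c00000>>25=0x6a ⇒ incr (R)
  rd: (w>>22)&0x7=0x7 → m

jz #0; incr m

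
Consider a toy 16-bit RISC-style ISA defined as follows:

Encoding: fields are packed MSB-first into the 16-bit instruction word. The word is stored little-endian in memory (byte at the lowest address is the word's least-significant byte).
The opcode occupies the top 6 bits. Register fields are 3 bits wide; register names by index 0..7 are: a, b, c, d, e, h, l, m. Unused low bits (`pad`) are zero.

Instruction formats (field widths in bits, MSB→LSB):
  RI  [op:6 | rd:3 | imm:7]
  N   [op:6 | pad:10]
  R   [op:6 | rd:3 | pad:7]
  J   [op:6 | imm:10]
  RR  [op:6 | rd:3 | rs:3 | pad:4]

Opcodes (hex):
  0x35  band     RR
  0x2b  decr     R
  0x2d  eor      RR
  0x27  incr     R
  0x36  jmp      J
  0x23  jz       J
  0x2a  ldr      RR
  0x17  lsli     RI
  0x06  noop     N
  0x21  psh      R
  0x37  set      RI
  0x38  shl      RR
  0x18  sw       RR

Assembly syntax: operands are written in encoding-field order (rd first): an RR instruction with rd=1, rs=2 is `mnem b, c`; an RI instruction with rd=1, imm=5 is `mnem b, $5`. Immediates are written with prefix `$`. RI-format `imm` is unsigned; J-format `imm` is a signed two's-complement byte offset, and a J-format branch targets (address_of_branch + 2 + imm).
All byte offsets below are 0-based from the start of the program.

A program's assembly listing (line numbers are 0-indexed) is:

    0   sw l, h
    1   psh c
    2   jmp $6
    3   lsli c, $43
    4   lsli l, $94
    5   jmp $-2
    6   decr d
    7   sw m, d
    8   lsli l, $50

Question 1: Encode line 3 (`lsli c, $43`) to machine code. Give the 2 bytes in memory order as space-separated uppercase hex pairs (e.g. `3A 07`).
2B 5D

3. lsli fields op=0x17:6|rd=2:3|imm=43:7 → word 5d2bh → 2b 5d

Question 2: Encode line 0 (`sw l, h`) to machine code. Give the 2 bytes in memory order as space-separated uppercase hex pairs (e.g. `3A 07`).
50 63

0. sw fields op=0x18:6|rd=6:3|rs=5:3|pad=0:4 → word 6350h → 50 63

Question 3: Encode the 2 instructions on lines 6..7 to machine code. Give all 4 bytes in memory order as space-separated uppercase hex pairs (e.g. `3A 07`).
80 AD B0 63

6. decr fields op=0x2b:6|rd=3:3|pad=0:7 → word ad80h → 80 ad
7. sw fields op=0x18:6|rd=7:3|rs=3:3|pad=0:4 → word 63b0h → b0 63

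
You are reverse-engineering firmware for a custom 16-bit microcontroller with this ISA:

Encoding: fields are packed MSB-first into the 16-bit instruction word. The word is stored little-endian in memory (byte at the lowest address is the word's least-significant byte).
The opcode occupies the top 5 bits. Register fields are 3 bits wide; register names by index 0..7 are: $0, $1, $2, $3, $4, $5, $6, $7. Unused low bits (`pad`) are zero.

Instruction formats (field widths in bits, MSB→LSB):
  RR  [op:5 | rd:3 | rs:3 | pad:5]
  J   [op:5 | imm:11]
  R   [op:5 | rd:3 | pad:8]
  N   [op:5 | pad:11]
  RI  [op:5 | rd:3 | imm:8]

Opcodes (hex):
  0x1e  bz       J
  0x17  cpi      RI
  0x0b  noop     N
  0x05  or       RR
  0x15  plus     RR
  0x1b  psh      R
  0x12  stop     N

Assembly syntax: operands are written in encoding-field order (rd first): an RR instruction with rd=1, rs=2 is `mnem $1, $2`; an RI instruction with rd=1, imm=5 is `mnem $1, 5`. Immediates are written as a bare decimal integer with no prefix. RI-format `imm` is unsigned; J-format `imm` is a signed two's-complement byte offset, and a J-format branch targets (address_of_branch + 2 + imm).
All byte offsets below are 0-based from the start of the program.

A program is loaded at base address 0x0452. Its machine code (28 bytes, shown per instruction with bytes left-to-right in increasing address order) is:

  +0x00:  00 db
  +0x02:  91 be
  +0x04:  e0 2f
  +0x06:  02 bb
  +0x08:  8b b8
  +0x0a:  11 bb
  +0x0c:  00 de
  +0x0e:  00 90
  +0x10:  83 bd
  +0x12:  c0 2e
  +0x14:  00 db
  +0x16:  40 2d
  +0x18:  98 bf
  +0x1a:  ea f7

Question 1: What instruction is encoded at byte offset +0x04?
or $7, $7

[04] e0 2f → 0x2fe0
  opcode bits[15:11]=0x5: or/RR
  rd@[10:8]=0x7 ⇒ $7
  rs@[7:5]=0x7 ⇒ $7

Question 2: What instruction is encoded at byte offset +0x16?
or $5, $2

[16] 40 2d → 0x2d40
  top 5b → 0x5 → or [RR]
  rd: (w>>8)&0x7=0x5 → $5
  rs: (w>>5)&0x7=0x2 → $2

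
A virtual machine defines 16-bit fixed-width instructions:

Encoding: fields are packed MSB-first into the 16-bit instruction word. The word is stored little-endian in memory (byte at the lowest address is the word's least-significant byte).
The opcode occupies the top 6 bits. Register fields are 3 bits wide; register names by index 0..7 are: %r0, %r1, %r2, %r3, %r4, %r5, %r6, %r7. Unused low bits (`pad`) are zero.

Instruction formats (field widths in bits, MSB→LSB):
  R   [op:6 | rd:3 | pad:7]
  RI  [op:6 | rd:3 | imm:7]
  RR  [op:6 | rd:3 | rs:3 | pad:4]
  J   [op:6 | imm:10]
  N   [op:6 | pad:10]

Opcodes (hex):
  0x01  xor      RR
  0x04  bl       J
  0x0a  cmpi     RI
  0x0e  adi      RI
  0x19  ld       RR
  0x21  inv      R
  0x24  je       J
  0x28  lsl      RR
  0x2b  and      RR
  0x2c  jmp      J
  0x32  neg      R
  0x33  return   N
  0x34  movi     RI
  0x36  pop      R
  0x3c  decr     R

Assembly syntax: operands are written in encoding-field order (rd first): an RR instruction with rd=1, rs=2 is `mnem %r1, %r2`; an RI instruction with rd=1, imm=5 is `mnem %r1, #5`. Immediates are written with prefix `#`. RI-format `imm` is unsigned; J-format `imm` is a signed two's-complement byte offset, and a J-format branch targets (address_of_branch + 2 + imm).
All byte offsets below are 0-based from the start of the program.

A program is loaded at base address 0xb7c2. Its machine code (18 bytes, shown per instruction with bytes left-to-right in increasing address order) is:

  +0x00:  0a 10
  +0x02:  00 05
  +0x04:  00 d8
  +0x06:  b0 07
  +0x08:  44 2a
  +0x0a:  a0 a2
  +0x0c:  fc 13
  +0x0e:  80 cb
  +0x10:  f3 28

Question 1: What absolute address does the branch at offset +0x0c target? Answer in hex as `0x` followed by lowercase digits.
0xb7cc

off 0x0c: read fc 13 as little → 0x13fc
  op=0x13fc>>10=0x4 ⇒ bl (J)
  imm@[9:0]=0x3fc (s10→-4) ⇒ #-4
  target = base 0xb7c2 + off 0x0c + 2 + imm -4 = 0xb7cc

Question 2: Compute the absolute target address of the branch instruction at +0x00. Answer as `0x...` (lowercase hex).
off 0x00: read 0a 10 as little → 0x100a
  op=0x100a>>10=0x4 ⇒ bl (J)
  imm: (w>>0)&0x3ff=0xa → #10
  target = base 0xb7c2 + off 0x00 + 2 + imm 10 = 0xb7ce

0xb7ce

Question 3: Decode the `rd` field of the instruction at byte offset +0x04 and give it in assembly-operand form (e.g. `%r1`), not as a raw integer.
%r0

off 0x04: read 00 d8 as little → 0xd800
  top 6b → 0x36 → pop [R]
  rd: (w>>7)&0x7=0x0 → %r0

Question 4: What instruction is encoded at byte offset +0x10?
cmpi %r1, #115

+0x10: f3 28 ⇒ word 0x28f3 (little)
  opcode bits[15:10]=0xa: cmpi/RI
  rd: (w>>7)&0x7=0x1 → %r1
  imm: (w>>0)&0x7f=0x73 → #115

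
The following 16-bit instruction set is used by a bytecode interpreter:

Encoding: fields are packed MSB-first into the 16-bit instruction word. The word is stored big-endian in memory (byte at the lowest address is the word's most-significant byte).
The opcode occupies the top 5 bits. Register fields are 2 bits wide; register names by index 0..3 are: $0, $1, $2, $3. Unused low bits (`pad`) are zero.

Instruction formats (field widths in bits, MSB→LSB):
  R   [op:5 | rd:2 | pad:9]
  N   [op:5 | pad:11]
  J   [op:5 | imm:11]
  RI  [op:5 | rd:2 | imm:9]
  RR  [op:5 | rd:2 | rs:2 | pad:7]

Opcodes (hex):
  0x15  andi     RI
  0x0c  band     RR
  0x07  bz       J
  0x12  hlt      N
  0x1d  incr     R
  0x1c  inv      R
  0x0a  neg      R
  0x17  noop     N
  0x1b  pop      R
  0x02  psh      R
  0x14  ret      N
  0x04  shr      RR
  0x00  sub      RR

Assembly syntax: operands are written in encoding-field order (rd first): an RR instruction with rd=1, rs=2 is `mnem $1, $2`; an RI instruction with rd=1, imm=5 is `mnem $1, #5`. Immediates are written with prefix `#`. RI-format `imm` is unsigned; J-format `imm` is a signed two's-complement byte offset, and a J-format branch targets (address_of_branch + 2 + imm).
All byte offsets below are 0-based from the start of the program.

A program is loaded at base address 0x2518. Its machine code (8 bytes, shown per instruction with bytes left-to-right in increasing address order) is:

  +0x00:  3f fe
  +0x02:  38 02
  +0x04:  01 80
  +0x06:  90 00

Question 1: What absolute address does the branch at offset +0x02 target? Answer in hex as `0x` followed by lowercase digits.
[02] 38 02 → 0x3802
  op=0x3802>>11=0x7 ⇒ bz (J)
  imm@[10:0]=0x2 ⇒ #2
  target = base 0x2518 + off 0x02 + 2 + imm 2 = 0x251e

0x251e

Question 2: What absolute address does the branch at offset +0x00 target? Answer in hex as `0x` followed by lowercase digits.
@+00  big-endian(3f fe) = 0x3ffe
  opcode bits[15:11]=0x7: bz/J
  [10:0] imm=2046 (s11→-2) = #-2
  target = base 0x2518 + off 0x00 + 2 + imm -2 = 0x2518

0x2518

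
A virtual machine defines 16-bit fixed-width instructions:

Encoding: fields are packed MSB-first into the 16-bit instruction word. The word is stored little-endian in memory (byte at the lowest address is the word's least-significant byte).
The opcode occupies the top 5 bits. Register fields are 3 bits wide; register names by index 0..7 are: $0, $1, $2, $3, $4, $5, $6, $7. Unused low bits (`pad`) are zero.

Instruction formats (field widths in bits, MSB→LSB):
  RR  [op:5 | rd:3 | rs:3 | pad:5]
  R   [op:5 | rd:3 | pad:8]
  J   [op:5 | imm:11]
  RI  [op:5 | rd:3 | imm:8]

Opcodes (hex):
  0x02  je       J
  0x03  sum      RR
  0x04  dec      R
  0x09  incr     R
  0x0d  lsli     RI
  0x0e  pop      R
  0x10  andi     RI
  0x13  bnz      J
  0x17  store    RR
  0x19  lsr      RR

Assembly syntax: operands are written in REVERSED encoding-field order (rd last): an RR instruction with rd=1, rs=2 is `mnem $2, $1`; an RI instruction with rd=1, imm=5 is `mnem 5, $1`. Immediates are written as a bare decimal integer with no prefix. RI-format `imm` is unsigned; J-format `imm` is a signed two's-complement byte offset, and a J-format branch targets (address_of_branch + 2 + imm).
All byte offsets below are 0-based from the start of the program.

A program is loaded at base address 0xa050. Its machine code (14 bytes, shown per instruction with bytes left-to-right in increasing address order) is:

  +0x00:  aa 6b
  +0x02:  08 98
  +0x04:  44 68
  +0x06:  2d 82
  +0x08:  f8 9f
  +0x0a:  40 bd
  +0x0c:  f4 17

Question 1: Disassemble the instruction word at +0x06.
andi 45, $2

[06] 2d 82 → 0x822d
  top 5b → 0x10 → andi [RI]
  [10:8] rd=2 = $2
  [7:0] imm=45 = 45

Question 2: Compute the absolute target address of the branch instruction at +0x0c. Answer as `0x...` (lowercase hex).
@+0c  little-endian(f4 17) = 0x17f4
  opcode bits[15:11]=0x2: je/J
  [10:0] imm=2036 (s11→-12) = -12
  target = base 0xa050 + off 0x0c + 2 + imm -12 = 0xa052

0xa052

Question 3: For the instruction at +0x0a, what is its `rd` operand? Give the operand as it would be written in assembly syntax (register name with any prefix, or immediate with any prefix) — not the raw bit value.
[0a] 40 bd → 0xbd40
  top 5b → 0x17 → store [RR]
  [10:8] rd=5 = $5
  [7:5] rs=2 = $2

$5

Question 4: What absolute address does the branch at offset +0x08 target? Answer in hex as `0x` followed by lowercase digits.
0xa052

@+08  little-endian(f8 9f) = 0x9ff8
  opcode bits[15:11]=0x13: bnz/J
  [10:0] imm=2040 (s11→-8) = -8
  target = base 0xa050 + off 0x08 + 2 + imm -8 = 0xa052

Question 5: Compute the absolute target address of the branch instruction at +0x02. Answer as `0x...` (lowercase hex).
+0x02: 08 98 ⇒ word 0x9808 (little)
  op=0x9808>>11=0x13 ⇒ bnz (J)
  imm: (w>>0)&0x7ff=0x8 → 8
  target = base 0xa050 + off 0x02 + 2 + imm 8 = 0xa05c

0xa05c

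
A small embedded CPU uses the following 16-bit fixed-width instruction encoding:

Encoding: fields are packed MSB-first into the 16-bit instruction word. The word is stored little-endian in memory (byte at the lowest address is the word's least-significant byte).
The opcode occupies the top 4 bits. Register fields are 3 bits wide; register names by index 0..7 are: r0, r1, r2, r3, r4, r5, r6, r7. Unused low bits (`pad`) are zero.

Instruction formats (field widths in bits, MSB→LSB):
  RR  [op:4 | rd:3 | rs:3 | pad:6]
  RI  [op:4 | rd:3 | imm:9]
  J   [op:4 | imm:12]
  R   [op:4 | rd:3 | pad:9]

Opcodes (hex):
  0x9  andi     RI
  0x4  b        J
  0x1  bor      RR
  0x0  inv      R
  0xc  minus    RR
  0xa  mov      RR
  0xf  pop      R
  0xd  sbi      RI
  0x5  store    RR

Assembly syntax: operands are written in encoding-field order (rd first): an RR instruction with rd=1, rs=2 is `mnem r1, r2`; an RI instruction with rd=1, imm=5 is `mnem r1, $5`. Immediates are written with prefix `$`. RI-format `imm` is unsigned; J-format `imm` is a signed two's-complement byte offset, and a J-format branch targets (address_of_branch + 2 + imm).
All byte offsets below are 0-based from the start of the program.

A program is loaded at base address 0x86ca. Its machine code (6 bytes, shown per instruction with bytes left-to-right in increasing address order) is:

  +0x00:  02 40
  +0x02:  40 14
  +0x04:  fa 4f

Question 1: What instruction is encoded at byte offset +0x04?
+0x04: fa 4f ⇒ word 0x4ffa (little)
  top 4b → 0x4 → b [J]
  imm: (w>>0)&0xfff=0xffa (s12→-6) → $-6

b $-6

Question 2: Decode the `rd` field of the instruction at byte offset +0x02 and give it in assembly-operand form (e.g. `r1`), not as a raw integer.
+0x02: 40 14 ⇒ word 0x1440 (little)
  opcode bits[15:12]=0x1: bor/RR
  [11:9] rd=2 = r2
  [8:6] rs=1 = r1

r2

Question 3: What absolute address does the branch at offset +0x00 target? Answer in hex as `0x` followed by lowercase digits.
0x86ce

@+00  little-endian(02 40) = 0x4002
  top 4b → 0x4 → b [J]
  imm@[11:0]=0x2 ⇒ $2
  target = base 0x86ca + off 0x00 + 2 + imm 2 = 0x86ce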